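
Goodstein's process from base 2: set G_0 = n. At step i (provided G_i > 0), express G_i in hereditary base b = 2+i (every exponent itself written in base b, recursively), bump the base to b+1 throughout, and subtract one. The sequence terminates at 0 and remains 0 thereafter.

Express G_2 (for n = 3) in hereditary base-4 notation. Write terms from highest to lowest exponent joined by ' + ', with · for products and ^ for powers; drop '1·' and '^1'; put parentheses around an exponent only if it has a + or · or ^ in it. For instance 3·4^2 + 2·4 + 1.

3

step 0: 3 = 2 + 1; sub 3 for 2: 3 + 1; = 4; G_1 = 4−1 = 3
step 1: 3 = 3; sub 4 for 3: 4; = 4; G_2 = 4−1 = 3
step 2: 3 = 3; sub 5 for 4: 3; = 3; G_3 = 3−1 = 2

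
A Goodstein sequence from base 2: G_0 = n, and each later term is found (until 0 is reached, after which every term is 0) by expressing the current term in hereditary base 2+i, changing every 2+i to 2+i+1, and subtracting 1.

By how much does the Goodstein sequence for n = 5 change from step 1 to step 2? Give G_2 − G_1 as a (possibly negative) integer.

G_0=5  [base 2] 2^2 + 1  →[2↦3]→  3^3 + 1 = 28  −1 ⇒ G_1=27
G_1=27  [base 3] 3^3  →[3↦4]→  4^4 = 256  −1 ⇒ G_2=255

228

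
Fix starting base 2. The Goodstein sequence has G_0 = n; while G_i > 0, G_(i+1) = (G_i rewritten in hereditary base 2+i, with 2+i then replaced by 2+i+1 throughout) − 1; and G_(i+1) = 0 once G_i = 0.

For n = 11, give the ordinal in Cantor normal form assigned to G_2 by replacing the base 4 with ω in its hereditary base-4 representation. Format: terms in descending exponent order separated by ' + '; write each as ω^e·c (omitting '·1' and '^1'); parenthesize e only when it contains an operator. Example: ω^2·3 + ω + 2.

base 2: 11 = 2^(2 + 1) + 2 + 1; at 3: 3^(3 + 1) + 3 + 1 = 85; next = 84
base 3: 84 = 3^(3 + 1) + 3; at 4: 4^(4 + 1) + 4 = 1028; next = 1027
base 4: 1027 = 4^(4 + 1) + 3; at 5: 5^(5 + 1) + 3 = 15628; next = 15627

ω^(ω + 1) + 3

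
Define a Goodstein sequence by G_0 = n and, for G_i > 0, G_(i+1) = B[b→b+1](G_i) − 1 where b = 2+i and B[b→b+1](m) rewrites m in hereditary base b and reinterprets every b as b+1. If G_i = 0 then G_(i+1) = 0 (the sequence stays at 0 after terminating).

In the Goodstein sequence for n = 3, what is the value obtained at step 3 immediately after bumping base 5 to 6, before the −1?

2

G_0=3  [base 2] 2 + 1  →[2↦3]→  3 + 1 = 4  −1 ⇒ G_1=3
G_1=3  [base 3] 3  →[3↦4]→  4 = 4  −1 ⇒ G_2=3
G_2=3  [base 4] 3  →[4↦5]→  3 = 3  −1 ⇒ G_3=2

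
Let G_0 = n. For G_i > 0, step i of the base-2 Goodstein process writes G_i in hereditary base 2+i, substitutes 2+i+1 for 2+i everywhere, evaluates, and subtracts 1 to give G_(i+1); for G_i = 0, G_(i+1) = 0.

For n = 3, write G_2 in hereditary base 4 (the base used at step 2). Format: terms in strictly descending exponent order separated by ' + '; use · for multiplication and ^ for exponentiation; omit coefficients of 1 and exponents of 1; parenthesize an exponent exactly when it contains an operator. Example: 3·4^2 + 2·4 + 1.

i=0: 3 = 2 + 1 (b=2); 2→3: 3 + 1 = 4; 4−1 = 3
i=1: 3 = 3 (b=3); 3→4: 4 = 4; 4−1 = 3

3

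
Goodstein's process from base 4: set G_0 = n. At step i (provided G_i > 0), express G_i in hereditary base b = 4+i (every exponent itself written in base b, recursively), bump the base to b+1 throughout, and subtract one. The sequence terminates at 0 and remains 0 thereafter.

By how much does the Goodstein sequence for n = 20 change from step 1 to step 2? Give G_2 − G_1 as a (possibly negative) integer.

10

(0) 20|_4 = 4^2 + 4 ↦ 5^2 + 5|_5 = 30 ⇒ 29
(1) 29|_5 = 5^2 + 4 ↦ 6^2 + 4|_6 = 40 ⇒ 39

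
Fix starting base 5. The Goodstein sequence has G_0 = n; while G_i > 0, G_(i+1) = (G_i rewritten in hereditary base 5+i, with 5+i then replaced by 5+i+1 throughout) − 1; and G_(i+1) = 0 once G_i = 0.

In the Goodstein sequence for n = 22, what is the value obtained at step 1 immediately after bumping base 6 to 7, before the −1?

29

(0) 22|_5 = 4·5 + 2 ↦ 4·6 + 2|_6 = 26 ⇒ 25
(1) 25|_6 = 4·6 + 1 ↦ 4·7 + 1|_7 = 29 ⇒ 28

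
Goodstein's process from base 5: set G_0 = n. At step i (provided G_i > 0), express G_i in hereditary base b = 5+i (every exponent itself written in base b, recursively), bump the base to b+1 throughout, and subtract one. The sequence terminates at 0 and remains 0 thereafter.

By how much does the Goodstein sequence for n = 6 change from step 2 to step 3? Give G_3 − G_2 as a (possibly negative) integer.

-1

6 —HB5→ 5 + 1 —bump→ 6 + 1 = 7 —(−1)→ 6
6 —HB6→ 6 —bump→ 7 = 7 —(−1)→ 6
6 —HB7→ 6 —bump→ 6 = 6 —(−1)→ 5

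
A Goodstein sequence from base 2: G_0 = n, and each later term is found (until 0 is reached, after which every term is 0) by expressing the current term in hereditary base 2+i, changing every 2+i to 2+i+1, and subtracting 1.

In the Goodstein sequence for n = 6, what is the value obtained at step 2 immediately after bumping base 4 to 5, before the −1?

3126

[0] 6 ≡ 2^2 + 2 (base 2). Lift 3: 30. −1: 29.
[1] 29 ≡ 3^3 + 2 (base 3). Lift 4: 258. −1: 257.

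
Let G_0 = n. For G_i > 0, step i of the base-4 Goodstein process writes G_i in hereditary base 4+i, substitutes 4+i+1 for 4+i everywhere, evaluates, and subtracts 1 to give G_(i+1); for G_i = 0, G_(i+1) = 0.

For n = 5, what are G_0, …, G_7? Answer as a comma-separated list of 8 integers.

5, 5, 5, 4, 3, 2, 1, 0

[0] 5 ≡ 4 + 1 (base 4). Lift 5: 6. −1: 5.
[1] 5 ≡ 5 (base 5). Lift 6: 6. −1: 5.
[2] 5 ≡ 5 (base 6). Lift 7: 5. −1: 4.
[3] 4 ≡ 4 (base 7). Lift 8: 4. −1: 3.
[4] 3 ≡ 3 (base 8). Lift 9: 3. −1: 2.
[5] 2 ≡ 2 (base 9). Lift 10: 2. −1: 1.
[6] 1 ≡ 1 (base 10). Lift 11: 1. −1: 0.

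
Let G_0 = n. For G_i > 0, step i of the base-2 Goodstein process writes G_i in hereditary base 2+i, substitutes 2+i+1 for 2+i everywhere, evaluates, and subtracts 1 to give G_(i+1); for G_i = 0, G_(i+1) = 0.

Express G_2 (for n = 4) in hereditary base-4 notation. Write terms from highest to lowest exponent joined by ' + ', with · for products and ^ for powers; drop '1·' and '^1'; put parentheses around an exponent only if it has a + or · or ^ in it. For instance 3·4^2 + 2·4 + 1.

4 —HB2→ 2^2 —bump→ 3^3 = 27 —(−1)→ 26
26 —HB3→ 2·3^2 + 2·3 + 2 —bump→ 2·4^2 + 2·4 + 2 = 42 —(−1)→ 41
41 —HB4→ 2·4^2 + 2·4 + 1 —bump→ 2·5^2 + 2·5 + 1 = 61 —(−1)→ 60

2·4^2 + 2·4 + 1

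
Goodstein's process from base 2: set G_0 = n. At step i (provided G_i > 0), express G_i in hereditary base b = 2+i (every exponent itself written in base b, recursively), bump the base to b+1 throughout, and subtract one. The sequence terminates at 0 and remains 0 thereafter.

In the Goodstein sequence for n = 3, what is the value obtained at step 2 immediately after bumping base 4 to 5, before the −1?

G_0=3  [base 2] 2 + 1  →[2↦3]→  3 + 1 = 4  −1 ⇒ G_1=3
G_1=3  [base 3] 3  →[3↦4]→  4 = 4  −1 ⇒ G_2=3
G_2=3  [base 4] 3  →[4↦5]→  3 = 3  −1 ⇒ G_3=2

3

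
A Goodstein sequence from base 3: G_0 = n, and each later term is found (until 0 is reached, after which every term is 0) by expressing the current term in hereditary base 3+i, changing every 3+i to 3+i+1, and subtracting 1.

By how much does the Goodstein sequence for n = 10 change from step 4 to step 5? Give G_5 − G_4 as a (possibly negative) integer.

i=0: 10 = 3^2 + 1 (b=3); 3→4: 4^2 + 1 = 17; 17−1 = 16
i=1: 16 = 4^2 (b=4); 4→5: 5^2 = 25; 25−1 = 24
i=2: 24 = 4·5 + 4 (b=5); 5→6: 4·6 + 4 = 28; 28−1 = 27
i=3: 27 = 4·6 + 3 (b=6); 6→7: 4·7 + 3 = 31; 31−1 = 30
i=4: 30 = 4·7 + 2 (b=7); 7→8: 4·8 + 2 = 34; 34−1 = 33

3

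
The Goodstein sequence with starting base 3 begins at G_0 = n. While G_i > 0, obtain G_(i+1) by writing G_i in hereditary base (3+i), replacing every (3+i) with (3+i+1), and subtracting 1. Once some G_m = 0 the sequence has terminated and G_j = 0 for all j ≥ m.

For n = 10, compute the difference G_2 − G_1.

step 0: 10 = 3^2 + 1; sub 4 for 3: 4^2 + 1; = 17; G_1 = 17−1 = 16
step 1: 16 = 4^2; sub 5 for 4: 5^2; = 25; G_2 = 25−1 = 24

8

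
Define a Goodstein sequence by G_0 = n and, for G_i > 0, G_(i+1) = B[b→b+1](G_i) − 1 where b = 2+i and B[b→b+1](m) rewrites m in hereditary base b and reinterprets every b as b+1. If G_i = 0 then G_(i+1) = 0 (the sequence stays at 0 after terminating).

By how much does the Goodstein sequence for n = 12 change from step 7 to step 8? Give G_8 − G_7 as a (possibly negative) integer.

96513215637

i=0: 12 = 2^(2 + 1) + 2^2 (b=2); 2→3: 3^(3 + 1) + 3^3 = 108; 108−1 = 107
i=1: 107 = 3^(3 + 1) + 2·3^2 + 2·3 + 2 (b=3); 3→4: 4^(4 + 1) + 2·4^2 + 2·4 + 2 = 1066; 1066−1 = 1065
i=2: 1065 = 4^(4 + 1) + 2·4^2 + 2·4 + 1 (b=4); 4→5: 5^(5 + 1) + 2·5^2 + 2·5 + 1 = 15686; 15686−1 = 15685
i=3: 15685 = 5^(5 + 1) + 2·5^2 + 2·5 (b=5); 5→6: 6^(6 + 1) + 2·6^2 + 2·6 = 280020; 280020−1 = 280019
i=4: 280019 = 6^(6 + 1) + 2·6^2 + 6 + 5 (b=6); 6→7: 7^(7 + 1) + 2·7^2 + 7 + 5 = 5764911; 5764911−1 = 5764910
i=5: 5764910 = 7^(7 + 1) + 2·7^2 + 7 + 4 (b=7); 7→8: 8^(8 + 1) + 2·8^2 + 8 + 4 = 134217868; 134217868−1 = 134217867
i=6: 134217867 = 8^(8 + 1) + 2·8^2 + 8 + 3 (b=8); 8→9: 9^(9 + 1) + 2·9^2 + 9 + 3 = 3486784575; 3486784575−1 = 3486784574
i=7: 3486784574 = 9^(9 + 1) + 2·9^2 + 9 + 2 (b=9); 9→10: 10^(10 + 1) + 2·10^2 + 10 + 2 = 100000000212; 100000000212−1 = 100000000211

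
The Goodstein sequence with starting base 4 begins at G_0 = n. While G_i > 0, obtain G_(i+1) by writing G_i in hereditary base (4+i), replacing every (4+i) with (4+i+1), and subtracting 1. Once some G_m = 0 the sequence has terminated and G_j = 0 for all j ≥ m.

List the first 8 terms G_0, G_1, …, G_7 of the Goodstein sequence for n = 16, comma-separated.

16, 24, 27, 30, 33, 36, 39, 41

step 0: 16 = 4^2; sub 5 for 4: 5^2; = 25; G_1 = 25−1 = 24
step 1: 24 = 4·5 + 4; sub 6 for 5: 4·6 + 4; = 28; G_2 = 28−1 = 27
step 2: 27 = 4·6 + 3; sub 7 for 6: 4·7 + 3; = 31; G_3 = 31−1 = 30
step 3: 30 = 4·7 + 2; sub 8 for 7: 4·8 + 2; = 34; G_4 = 34−1 = 33
step 4: 33 = 4·8 + 1; sub 9 for 8: 4·9 + 1; = 37; G_5 = 37−1 = 36
step 5: 36 = 4·9; sub 10 for 9: 4·10; = 40; G_6 = 40−1 = 39
step 6: 39 = 3·10 + 9; sub 11 for 10: 3·11 + 9; = 42; G_7 = 42−1 = 41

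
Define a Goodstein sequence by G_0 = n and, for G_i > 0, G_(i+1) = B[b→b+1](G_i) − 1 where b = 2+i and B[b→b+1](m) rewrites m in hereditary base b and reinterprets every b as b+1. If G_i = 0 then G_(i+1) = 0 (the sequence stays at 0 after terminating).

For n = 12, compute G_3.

15685

G_0 = 12. HB_2(12) = 2^(2 + 1) + 2^2. Bump = 108. G_1 = 107.
G_1 = 107. HB_3(107) = 3^(3 + 1) + 2·3^2 + 2·3 + 2. Bump = 1066. G_2 = 1065.
G_2 = 1065. HB_4(1065) = 4^(4 + 1) + 2·4^2 + 2·4 + 1. Bump = 15686. G_3 = 15685.
G_3 = 15685. HB_5(15685) = 5^(5 + 1) + 2·5^2 + 2·5. Bump = 280020. G_4 = 280019.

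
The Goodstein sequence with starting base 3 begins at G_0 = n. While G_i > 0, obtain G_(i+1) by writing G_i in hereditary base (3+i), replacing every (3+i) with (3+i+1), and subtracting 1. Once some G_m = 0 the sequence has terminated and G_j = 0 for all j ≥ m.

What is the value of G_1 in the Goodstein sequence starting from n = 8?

i=0: 8 = 2·3 + 2 (b=3); 3→4: 2·4 + 2 = 10; 10−1 = 9
i=1: 9 = 2·4 + 1 (b=4); 4→5: 2·5 + 1 = 11; 11−1 = 10

9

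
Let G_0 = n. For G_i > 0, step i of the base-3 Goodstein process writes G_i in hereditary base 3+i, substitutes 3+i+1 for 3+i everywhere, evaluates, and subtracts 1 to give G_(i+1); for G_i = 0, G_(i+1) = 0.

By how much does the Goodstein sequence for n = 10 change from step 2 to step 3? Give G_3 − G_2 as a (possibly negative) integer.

10 —HB3→ 3^2 + 1 —bump→ 4^2 + 1 = 17 —(−1)→ 16
16 —HB4→ 4^2 —bump→ 5^2 = 25 —(−1)→ 24
24 —HB5→ 4·5 + 4 —bump→ 4·6 + 4 = 28 —(−1)→ 27

3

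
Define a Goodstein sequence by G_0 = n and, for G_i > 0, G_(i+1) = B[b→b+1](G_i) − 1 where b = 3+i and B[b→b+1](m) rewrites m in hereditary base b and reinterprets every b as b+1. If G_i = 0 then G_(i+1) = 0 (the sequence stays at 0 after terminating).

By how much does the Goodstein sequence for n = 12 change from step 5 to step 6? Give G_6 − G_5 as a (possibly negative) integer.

6

i=0: 12 = 3^2 + 3 (b=3); 3→4: 4^2 + 4 = 20; 20−1 = 19
i=1: 19 = 4^2 + 3 (b=4); 4→5: 5^2 + 3 = 28; 28−1 = 27
i=2: 27 = 5^2 + 2 (b=5); 5→6: 6^2 + 2 = 38; 38−1 = 37
i=3: 37 = 6^2 + 1 (b=6); 6→7: 7^2 + 1 = 50; 50−1 = 49
i=4: 49 = 7^2 (b=7); 7→8: 8^2 = 64; 64−1 = 63
i=5: 63 = 7·8 + 7 (b=8); 8→9: 7·9 + 7 = 70; 70−1 = 69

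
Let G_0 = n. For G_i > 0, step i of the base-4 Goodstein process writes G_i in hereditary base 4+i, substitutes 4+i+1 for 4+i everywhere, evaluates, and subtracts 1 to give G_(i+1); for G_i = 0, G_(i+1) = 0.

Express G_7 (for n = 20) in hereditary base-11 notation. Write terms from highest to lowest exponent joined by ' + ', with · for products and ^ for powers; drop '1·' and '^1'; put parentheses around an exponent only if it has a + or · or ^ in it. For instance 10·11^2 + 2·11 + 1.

9·11 + 8

G_0=20  [base 4] 4^2 + 4  →[4↦5]→  5^2 + 5 = 30  −1 ⇒ G_1=29
G_1=29  [base 5] 5^2 + 4  →[5↦6]→  6^2 + 4 = 40  −1 ⇒ G_2=39
G_2=39  [base 6] 6^2 + 3  →[6↦7]→  7^2 + 3 = 52  −1 ⇒ G_3=51
G_3=51  [base 7] 7^2 + 2  →[7↦8]→  8^2 + 2 = 66  −1 ⇒ G_4=65
G_4=65  [base 8] 8^2 + 1  →[8↦9]→  9^2 + 1 = 82  −1 ⇒ G_5=81
G_5=81  [base 9] 9^2  →[9↦10]→  10^2 = 100  −1 ⇒ G_6=99
G_6=99  [base 10] 9·10 + 9  →[10↦11]→  9·11 + 9 = 108  −1 ⇒ G_7=107
G_7=107  [base 11] 9·11 + 8  →[11↦12]→  9·12 + 8 = 116  −1 ⇒ G_8=115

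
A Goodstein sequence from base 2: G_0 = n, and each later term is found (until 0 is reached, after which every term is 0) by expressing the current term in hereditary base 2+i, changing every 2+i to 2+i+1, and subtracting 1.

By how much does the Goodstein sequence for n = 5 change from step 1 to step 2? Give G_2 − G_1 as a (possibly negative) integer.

228

base 2: 5 = 2^2 + 1; at 3: 3^3 + 1 = 28; next = 27
base 3: 27 = 3^3; at 4: 4^4 = 256; next = 255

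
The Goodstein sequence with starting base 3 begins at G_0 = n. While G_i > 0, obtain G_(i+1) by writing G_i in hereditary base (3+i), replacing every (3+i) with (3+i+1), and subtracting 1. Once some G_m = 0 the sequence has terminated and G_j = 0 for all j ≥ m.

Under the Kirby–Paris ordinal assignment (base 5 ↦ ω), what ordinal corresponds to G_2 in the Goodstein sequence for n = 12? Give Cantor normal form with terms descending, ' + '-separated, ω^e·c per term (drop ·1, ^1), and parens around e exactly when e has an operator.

12 —HB3→ 3^2 + 3 —bump→ 4^2 + 4 = 20 —(−1)→ 19
19 —HB4→ 4^2 + 3 —bump→ 5^2 + 3 = 28 —(−1)→ 27

ω^2 + 2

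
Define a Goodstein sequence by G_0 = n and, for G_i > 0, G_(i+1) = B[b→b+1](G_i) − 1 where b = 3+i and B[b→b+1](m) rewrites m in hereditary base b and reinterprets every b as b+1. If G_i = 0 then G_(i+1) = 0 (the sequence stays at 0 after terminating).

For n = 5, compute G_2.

5

[0] 5 ≡ 3 + 2 (base 3). Lift 4: 6. −1: 5.
[1] 5 ≡ 4 + 1 (base 4). Lift 5: 6. −1: 5.
[2] 5 ≡ 5 (base 5). Lift 6: 6. −1: 5.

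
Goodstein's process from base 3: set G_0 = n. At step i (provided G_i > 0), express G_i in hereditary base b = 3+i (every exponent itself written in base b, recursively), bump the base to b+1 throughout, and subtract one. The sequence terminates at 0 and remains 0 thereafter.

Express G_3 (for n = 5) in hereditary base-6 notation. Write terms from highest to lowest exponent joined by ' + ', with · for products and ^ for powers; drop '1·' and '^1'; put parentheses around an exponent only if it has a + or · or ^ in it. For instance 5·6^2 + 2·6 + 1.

5

(0) 5|_3 = 3 + 2 ↦ 4 + 2|_4 = 6 ⇒ 5
(1) 5|_4 = 4 + 1 ↦ 5 + 1|_5 = 6 ⇒ 5
(2) 5|_5 = 5 ↦ 6|_6 = 6 ⇒ 5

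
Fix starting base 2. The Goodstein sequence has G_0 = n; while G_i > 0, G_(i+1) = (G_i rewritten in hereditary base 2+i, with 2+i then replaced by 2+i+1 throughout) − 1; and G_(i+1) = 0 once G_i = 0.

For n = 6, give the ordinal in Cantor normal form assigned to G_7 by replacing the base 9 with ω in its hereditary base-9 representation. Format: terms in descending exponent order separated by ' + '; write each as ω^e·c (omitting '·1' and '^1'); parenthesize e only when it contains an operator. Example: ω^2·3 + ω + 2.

i=0: 6 = 2^2 + 2 (b=2); 2→3: 3^3 + 3 = 30; 30−1 = 29
i=1: 29 = 3^3 + 2 (b=3); 3→4: 4^4 + 2 = 258; 258−1 = 257
i=2: 257 = 4^4 + 1 (b=4); 4→5: 5^5 + 1 = 3126; 3126−1 = 3125
i=3: 3125 = 5^5 (b=5); 5→6: 6^6 = 46656; 46656−1 = 46655
i=4: 46655 = 5·6^5 + 5·6^4 + 5·6^3 + 5·6^2 + 5·6 + 5 (b=6); 6→7: 5·7^5 + 5·7^4 + 5·7^3 + 5·7^2 + 5·7 + 5 = 98040; 98040−1 = 98039
i=5: 98039 = 5·7^5 + 5·7^4 + 5·7^3 + 5·7^2 + 5·7 + 4 (b=7); 7→8: 5·8^5 + 5·8^4 + 5·8^3 + 5·8^2 + 5·8 + 4 = 187244; 187244−1 = 187243
i=6: 187243 = 5·8^5 + 5·8^4 + 5·8^3 + 5·8^2 + 5·8 + 3 (b=8); 8→9: 5·9^5 + 5·9^4 + 5·9^3 + 5·9^2 + 5·9 + 3 = 332148; 332148−1 = 332147
i=7: 332147 = 5·9^5 + 5·9^4 + 5·9^3 + 5·9^2 + 5·9 + 2 (b=9); 9→10: 5·10^5 + 5·10^4 + 5·10^3 + 5·10^2 + 5·10 + 2 = 555552; 555552−1 = 555551

ω^5·5 + ω^4·5 + ω^3·5 + ω^2·5 + ω·5 + 2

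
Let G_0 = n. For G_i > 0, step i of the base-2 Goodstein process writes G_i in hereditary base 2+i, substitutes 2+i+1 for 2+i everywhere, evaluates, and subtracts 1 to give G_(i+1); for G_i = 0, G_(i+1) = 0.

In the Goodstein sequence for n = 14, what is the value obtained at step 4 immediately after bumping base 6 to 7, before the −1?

14 —HB2→ 2^(2 + 1) + 2^2 + 2 —bump→ 3^(3 + 1) + 3^3 + 3 = 111 —(−1)→ 110
110 —HB3→ 3^(3 + 1) + 3^3 + 2 —bump→ 4^(4 + 1) + 4^4 + 2 = 1282 —(−1)→ 1281
1281 —HB4→ 4^(4 + 1) + 4^4 + 1 —bump→ 5^(5 + 1) + 5^5 + 1 = 18751 —(−1)→ 18750
18750 —HB5→ 5^(5 + 1) + 5^5 —bump→ 6^(6 + 1) + 6^6 = 326592 —(−1)→ 326591

5862841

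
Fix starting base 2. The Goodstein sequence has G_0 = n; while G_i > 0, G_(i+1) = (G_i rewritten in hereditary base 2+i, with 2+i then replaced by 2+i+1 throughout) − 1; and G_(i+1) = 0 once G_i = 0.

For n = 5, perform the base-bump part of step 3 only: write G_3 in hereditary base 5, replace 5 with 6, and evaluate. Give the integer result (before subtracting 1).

base 2: 5 = 2^2 + 1; at 3: 3^3 + 1 = 28; next = 27
base 3: 27 = 3^3; at 4: 4^4 = 256; next = 255
base 4: 255 = 3·4^3 + 3·4^2 + 3·4 + 3; at 5: 3·5^3 + 3·5^2 + 3·5 + 3 = 468; next = 467
base 5: 467 = 3·5^3 + 3·5^2 + 3·5 + 2; at 6: 3·6^3 + 3·6^2 + 3·6 + 2 = 776; next = 775

776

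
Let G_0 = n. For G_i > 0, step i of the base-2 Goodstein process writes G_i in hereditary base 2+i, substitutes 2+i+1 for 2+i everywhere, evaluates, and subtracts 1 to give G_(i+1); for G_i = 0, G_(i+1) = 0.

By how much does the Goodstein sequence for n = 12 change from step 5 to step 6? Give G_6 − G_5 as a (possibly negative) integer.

128452957

base 2: 12 = 2^(2 + 1) + 2^2; at 3: 3^(3 + 1) + 3^3 = 108; next = 107
base 3: 107 = 3^(3 + 1) + 2·3^2 + 2·3 + 2; at 4: 4^(4 + 1) + 2·4^2 + 2·4 + 2 = 1066; next = 1065
base 4: 1065 = 4^(4 + 1) + 2·4^2 + 2·4 + 1; at 5: 5^(5 + 1) + 2·5^2 + 2·5 + 1 = 15686; next = 15685
base 5: 15685 = 5^(5 + 1) + 2·5^2 + 2·5; at 6: 6^(6 + 1) + 2·6^2 + 2·6 = 280020; next = 280019
base 6: 280019 = 6^(6 + 1) + 2·6^2 + 6 + 5; at 7: 7^(7 + 1) + 2·7^2 + 7 + 5 = 5764911; next = 5764910
base 7: 5764910 = 7^(7 + 1) + 2·7^2 + 7 + 4; at 8: 8^(8 + 1) + 2·8^2 + 8 + 4 = 134217868; next = 134217867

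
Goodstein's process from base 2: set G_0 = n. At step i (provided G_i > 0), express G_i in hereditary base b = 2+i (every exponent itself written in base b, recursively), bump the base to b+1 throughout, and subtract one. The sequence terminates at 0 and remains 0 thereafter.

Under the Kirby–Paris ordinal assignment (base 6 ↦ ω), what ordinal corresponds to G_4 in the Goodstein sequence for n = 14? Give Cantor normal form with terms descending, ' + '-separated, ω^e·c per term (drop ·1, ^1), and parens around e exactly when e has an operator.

ω^(ω + 1) + ω^5·5 + ω^4·5 + ω^3·5 + ω^2·5 + ω·5 + 5

14 —HB2→ 2^(2 + 1) + 2^2 + 2 —bump→ 3^(3 + 1) + 3^3 + 3 = 111 —(−1)→ 110
110 —HB3→ 3^(3 + 1) + 3^3 + 2 —bump→ 4^(4 + 1) + 4^4 + 2 = 1282 —(−1)→ 1281
1281 —HB4→ 4^(4 + 1) + 4^4 + 1 —bump→ 5^(5 + 1) + 5^5 + 1 = 18751 —(−1)→ 18750
18750 —HB5→ 5^(5 + 1) + 5^5 —bump→ 6^(6 + 1) + 6^6 = 326592 —(−1)→ 326591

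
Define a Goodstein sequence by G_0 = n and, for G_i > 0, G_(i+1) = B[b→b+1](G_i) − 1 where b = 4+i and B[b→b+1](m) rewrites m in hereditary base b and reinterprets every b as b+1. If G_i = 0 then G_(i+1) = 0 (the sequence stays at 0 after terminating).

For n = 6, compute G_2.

6 —HB4→ 4 + 2 —bump→ 5 + 2 = 7 —(−1)→ 6
6 —HB5→ 5 + 1 —bump→ 6 + 1 = 7 —(−1)→ 6
6 —HB6→ 6 —bump→ 7 = 7 —(−1)→ 6

6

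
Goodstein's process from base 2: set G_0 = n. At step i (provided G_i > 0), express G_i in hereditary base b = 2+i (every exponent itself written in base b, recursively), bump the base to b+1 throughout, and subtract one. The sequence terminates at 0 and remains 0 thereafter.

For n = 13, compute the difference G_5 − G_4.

5485287

(0) 13|_2 = 2^(2 + 1) + 2^2 + 1 ↦ 3^(3 + 1) + 3^3 + 1|_3 = 109 ⇒ 108
(1) 108|_3 = 3^(3 + 1) + 3^3 ↦ 4^(4 + 1) + 4^4|_4 = 1280 ⇒ 1279
(2) 1279|_4 = 4^(4 + 1) + 3·4^3 + 3·4^2 + 3·4 + 3 ↦ 5^(5 + 1) + 3·5^3 + 3·5^2 + 3·5 + 3|_5 = 16093 ⇒ 16092
(3) 16092|_5 = 5^(5 + 1) + 3·5^3 + 3·5^2 + 3·5 + 2 ↦ 6^(6 + 1) + 3·6^3 + 3·6^2 + 3·6 + 2|_6 = 280712 ⇒ 280711
(4) 280711|_6 = 6^(6 + 1) + 3·6^3 + 3·6^2 + 3·6 + 1 ↦ 7^(7 + 1) + 3·7^3 + 3·7^2 + 3·7 + 1|_7 = 5765999 ⇒ 5765998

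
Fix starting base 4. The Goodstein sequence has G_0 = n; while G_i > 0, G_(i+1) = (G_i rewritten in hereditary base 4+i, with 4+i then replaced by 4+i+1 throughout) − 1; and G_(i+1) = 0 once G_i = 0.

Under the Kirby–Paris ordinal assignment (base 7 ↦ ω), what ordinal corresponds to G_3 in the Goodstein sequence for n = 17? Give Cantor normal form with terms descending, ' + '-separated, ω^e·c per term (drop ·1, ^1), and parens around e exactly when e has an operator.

base 4: 17 = 4^2 + 1; at 5: 5^2 + 1 = 26; next = 25
base 5: 25 = 5^2; at 6: 6^2 = 36; next = 35
base 6: 35 = 5·6 + 5; at 7: 5·7 + 5 = 40; next = 39
base 7: 39 = 5·7 + 4; at 8: 5·8 + 4 = 44; next = 43

ω·5 + 4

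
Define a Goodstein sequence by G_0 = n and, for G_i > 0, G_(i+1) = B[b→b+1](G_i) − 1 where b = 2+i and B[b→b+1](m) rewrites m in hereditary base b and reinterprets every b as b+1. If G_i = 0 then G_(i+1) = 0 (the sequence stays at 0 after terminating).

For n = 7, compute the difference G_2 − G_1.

229

base 2: 7 = 2^2 + 2 + 1; at 3: 3^3 + 3 + 1 = 31; next = 30
base 3: 30 = 3^3 + 3; at 4: 4^4 + 4 = 260; next = 259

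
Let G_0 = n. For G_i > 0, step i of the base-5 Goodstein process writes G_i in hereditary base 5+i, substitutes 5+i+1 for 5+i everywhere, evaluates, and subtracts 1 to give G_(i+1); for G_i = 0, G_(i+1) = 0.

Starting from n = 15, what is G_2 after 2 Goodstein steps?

18

[0] 15 ≡ 3·5 (base 5). Lift 6: 18. −1: 17.
[1] 17 ≡ 2·6 + 5 (base 6). Lift 7: 19. −1: 18.
[2] 18 ≡ 2·7 + 4 (base 7). Lift 8: 20. −1: 19.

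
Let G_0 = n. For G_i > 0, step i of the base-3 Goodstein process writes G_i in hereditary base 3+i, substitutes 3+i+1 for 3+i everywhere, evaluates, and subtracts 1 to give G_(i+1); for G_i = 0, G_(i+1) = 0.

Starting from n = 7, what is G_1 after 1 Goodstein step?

8

7 —HB3→ 2·3 + 1 —bump→ 2·4 + 1 = 9 —(−1)→ 8
8 —HB4→ 2·4 —bump→ 2·5 = 10 —(−1)→ 9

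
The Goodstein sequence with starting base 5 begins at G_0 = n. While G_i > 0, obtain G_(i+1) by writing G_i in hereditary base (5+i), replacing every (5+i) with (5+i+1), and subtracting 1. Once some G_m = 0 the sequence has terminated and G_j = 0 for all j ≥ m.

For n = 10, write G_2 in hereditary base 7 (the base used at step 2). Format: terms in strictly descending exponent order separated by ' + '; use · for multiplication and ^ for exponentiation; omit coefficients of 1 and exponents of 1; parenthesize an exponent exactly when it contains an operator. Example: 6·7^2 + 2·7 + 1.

10 —HB5→ 2·5 —bump→ 2·6 = 12 —(−1)→ 11
11 —HB6→ 6 + 5 —bump→ 7 + 5 = 12 —(−1)→ 11
11 —HB7→ 7 + 4 —bump→ 8 + 4 = 12 —(−1)→ 11

7 + 4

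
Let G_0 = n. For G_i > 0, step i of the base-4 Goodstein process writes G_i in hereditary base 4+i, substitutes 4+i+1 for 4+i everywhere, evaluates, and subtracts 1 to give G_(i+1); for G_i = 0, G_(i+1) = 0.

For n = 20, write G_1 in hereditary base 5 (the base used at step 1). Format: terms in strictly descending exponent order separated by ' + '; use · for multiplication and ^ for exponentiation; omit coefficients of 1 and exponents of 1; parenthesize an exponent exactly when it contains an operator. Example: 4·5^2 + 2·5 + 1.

base 4: 20 = 4^2 + 4; at 5: 5^2 + 5 = 30; next = 29
base 5: 29 = 5^2 + 4; at 6: 6^2 + 4 = 40; next = 39

5^2 + 4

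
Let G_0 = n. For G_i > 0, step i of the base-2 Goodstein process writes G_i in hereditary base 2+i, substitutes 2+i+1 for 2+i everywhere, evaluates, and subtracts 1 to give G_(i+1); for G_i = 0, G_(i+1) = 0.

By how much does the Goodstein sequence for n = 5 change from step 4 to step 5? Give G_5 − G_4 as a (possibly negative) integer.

(0) 5|_2 = 2^2 + 1 ↦ 3^3 + 1|_3 = 28 ⇒ 27
(1) 27|_3 = 3^3 ↦ 4^4|_4 = 256 ⇒ 255
(2) 255|_4 = 3·4^3 + 3·4^2 + 3·4 + 3 ↦ 3·5^3 + 3·5^2 + 3·5 + 3|_5 = 468 ⇒ 467
(3) 467|_5 = 3·5^3 + 3·5^2 + 3·5 + 2 ↦ 3·6^3 + 3·6^2 + 3·6 + 2|_6 = 776 ⇒ 775
(4) 775|_6 = 3·6^3 + 3·6^2 + 3·6 + 1 ↦ 3·7^3 + 3·7^2 + 3·7 + 1|_7 = 1198 ⇒ 1197

422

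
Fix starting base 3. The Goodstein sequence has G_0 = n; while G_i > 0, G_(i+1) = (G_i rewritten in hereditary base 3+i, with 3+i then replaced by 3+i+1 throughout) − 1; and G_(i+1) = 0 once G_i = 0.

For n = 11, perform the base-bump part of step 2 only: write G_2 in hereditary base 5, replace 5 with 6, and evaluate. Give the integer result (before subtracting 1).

G_0 = 11. HB_3(11) = 3^2 + 2. Bump = 18. G_1 = 17.
G_1 = 17. HB_4(17) = 4^2 + 1. Bump = 26. G_2 = 25.

36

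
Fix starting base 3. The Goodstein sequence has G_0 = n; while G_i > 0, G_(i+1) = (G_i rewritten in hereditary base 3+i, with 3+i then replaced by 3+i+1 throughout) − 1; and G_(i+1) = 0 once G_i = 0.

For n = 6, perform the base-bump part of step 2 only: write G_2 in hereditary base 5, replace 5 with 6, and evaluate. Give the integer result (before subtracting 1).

6 —HB3→ 2·3 —bump→ 2·4 = 8 —(−1)→ 7
7 —HB4→ 4 + 3 —bump→ 5 + 3 = 8 —(−1)→ 7

8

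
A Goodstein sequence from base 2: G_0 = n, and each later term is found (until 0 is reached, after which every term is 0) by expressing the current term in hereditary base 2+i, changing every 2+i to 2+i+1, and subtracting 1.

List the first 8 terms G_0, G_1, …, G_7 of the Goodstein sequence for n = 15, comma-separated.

15, 111, 1283, 18752, 326593, 6588344, 150994943, 3524450280

(0) 15|_2 = 2^(2 + 1) + 2^2 + 2 + 1 ↦ 3^(3 + 1) + 3^3 + 3 + 1|_3 = 112 ⇒ 111
(1) 111|_3 = 3^(3 + 1) + 3^3 + 3 ↦ 4^(4 + 1) + 4^4 + 4|_4 = 1284 ⇒ 1283
(2) 1283|_4 = 4^(4 + 1) + 4^4 + 3 ↦ 5^(5 + 1) + 5^5 + 3|_5 = 18753 ⇒ 18752
(3) 18752|_5 = 5^(5 + 1) + 5^5 + 2 ↦ 6^(6 + 1) + 6^6 + 2|_6 = 326594 ⇒ 326593
(4) 326593|_6 = 6^(6 + 1) + 6^6 + 1 ↦ 7^(7 + 1) + 7^7 + 1|_7 = 6588345 ⇒ 6588344
(5) 6588344|_7 = 7^(7 + 1) + 7^7 ↦ 8^(8 + 1) + 8^8|_8 = 150994944 ⇒ 150994943
(6) 150994943|_8 = 8^(8 + 1) + 7·8^7 + 7·8^6 + 7·8^5 + 7·8^4 + 7·8^3 + 7·8^2 + 7·8 + 7 ↦ 9^(9 + 1) + 7·9^7 + 7·9^6 + 7·9^5 + 7·9^4 + 7·9^3 + 7·9^2 + 7·9 + 7|_9 = 3524450281 ⇒ 3524450280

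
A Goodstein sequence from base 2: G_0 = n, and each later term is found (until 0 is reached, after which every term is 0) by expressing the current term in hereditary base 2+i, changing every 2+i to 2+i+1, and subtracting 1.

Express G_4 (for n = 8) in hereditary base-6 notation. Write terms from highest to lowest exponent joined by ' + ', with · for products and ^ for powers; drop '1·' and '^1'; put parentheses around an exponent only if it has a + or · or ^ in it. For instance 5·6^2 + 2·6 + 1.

step 0: 8 = 2^(2 + 1); sub 3 for 2: 3^(3 + 1); = 81; G_1 = 81−1 = 80
step 1: 80 = 2·3^3 + 2·3^2 + 2·3 + 2; sub 4 for 3: 2·4^4 + 2·4^2 + 2·4 + 2; = 554; G_2 = 554−1 = 553
step 2: 553 = 2·4^4 + 2·4^2 + 2·4 + 1; sub 5 for 4: 2·5^5 + 2·5^2 + 2·5 + 1; = 6311; G_3 = 6311−1 = 6310
step 3: 6310 = 2·5^5 + 2·5^2 + 2·5; sub 6 for 5: 2·6^6 + 2·6^2 + 2·6; = 93396; G_4 = 93396−1 = 93395
step 4: 93395 = 2·6^6 + 2·6^2 + 6 + 5; sub 7 for 6: 2·7^7 + 2·7^2 + 7 + 5; = 1647196; G_5 = 1647196−1 = 1647195

2·6^6 + 2·6^2 + 6 + 5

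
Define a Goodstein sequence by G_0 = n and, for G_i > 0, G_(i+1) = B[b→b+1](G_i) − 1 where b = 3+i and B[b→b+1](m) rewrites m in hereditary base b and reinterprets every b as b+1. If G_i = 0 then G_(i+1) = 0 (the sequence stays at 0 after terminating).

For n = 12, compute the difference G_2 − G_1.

8

G_0 = 12. HB_3(12) = 3^2 + 3. Bump = 20. G_1 = 19.
G_1 = 19. HB_4(19) = 4^2 + 3. Bump = 28. G_2 = 27.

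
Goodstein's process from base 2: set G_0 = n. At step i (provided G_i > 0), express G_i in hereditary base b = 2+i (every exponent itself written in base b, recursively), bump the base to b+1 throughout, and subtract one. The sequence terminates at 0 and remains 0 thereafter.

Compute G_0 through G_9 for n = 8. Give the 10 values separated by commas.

G_0 = 8. HB_2(8) = 2^(2 + 1). Bump = 81. G_1 = 80.
G_1 = 80. HB_3(80) = 2·3^3 + 2·3^2 + 2·3 + 2. Bump = 554. G_2 = 553.
G_2 = 553. HB_4(553) = 2·4^4 + 2·4^2 + 2·4 + 1. Bump = 6311. G_3 = 6310.
G_3 = 6310. HB_5(6310) = 2·5^5 + 2·5^2 + 2·5. Bump = 93396. G_4 = 93395.
G_4 = 93395. HB_6(93395) = 2·6^6 + 2·6^2 + 6 + 5. Bump = 1647196. G_5 = 1647195.
G_5 = 1647195. HB_7(1647195) = 2·7^7 + 2·7^2 + 7 + 4. Bump = 33554572. G_6 = 33554571.
G_6 = 33554571. HB_8(33554571) = 2·8^8 + 2·8^2 + 8 + 3. Bump = 774841152. G_7 = 774841151.
G_7 = 774841151. HB_9(774841151) = 2·9^9 + 2·9^2 + 9 + 2. Bump = 20000000212. G_8 = 20000000211.
G_8 = 20000000211. HB_10(20000000211) = 2·10^10 + 2·10^2 + 10 + 1. Bump = 570623341476. G_9 = 570623341475.

8, 80, 553, 6310, 93395, 1647195, 33554571, 774841151, 20000000211, 570623341475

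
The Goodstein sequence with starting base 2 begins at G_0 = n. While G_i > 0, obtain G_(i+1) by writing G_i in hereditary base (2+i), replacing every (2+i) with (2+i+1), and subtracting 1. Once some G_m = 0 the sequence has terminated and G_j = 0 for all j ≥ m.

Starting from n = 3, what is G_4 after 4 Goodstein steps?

1

base 2: 3 = 2 + 1; at 3: 3 + 1 = 4; next = 3
base 3: 3 = 3; at 4: 4 = 4; next = 3
base 4: 3 = 3; at 5: 3 = 3; next = 2
base 5: 2 = 2; at 6: 2 = 2; next = 1
base 6: 1 = 1; at 7: 1 = 1; next = 0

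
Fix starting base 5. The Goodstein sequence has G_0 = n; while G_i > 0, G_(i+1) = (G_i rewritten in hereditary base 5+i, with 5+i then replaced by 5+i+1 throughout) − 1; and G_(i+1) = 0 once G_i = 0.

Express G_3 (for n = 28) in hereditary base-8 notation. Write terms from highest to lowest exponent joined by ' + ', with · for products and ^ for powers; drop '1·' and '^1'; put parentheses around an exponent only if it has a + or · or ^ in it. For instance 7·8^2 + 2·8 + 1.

8^2

(0) 28|_5 = 5^2 + 3 ↦ 6^2 + 3|_6 = 39 ⇒ 38
(1) 38|_6 = 6^2 + 2 ↦ 7^2 + 2|_7 = 51 ⇒ 50
(2) 50|_7 = 7^2 + 1 ↦ 8^2 + 1|_8 = 65 ⇒ 64
(3) 64|_8 = 8^2 ↦ 9^2|_9 = 81 ⇒ 80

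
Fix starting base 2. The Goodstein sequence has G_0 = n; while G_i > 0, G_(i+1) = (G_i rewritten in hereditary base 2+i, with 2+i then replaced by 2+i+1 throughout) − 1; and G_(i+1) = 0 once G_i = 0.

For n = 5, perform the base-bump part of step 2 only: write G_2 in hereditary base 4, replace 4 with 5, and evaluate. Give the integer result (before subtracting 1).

468

G_0=5  [base 2] 2^2 + 1  →[2↦3]→  3^3 + 1 = 28  −1 ⇒ G_1=27
G_1=27  [base 3] 3^3  →[3↦4]→  4^4 = 256  −1 ⇒ G_2=255
G_2=255  [base 4] 3·4^3 + 3·4^2 + 3·4 + 3  →[4↦5]→  3·5^3 + 3·5^2 + 3·5 + 3 = 468  −1 ⇒ G_3=467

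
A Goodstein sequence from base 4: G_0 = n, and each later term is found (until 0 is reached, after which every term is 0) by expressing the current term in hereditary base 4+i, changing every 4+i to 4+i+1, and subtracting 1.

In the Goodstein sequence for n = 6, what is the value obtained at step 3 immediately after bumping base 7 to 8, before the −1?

6

G_0=6  [base 4] 4 + 2  →[4↦5]→  5 + 2 = 7  −1 ⇒ G_1=6
G_1=6  [base 5] 5 + 1  →[5↦6]→  6 + 1 = 7  −1 ⇒ G_2=6
G_2=6  [base 6] 6  →[6↦7]→  7 = 7  −1 ⇒ G_3=6
G_3=6  [base 7] 6  →[7↦8]→  6 = 6  −1 ⇒ G_4=5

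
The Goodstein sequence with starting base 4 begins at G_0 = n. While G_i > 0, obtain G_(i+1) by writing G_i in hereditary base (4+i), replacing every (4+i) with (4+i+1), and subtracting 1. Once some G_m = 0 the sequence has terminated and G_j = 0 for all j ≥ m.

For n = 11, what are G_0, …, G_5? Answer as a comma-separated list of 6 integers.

step 0: 11 = 2·4 + 3; sub 5 for 4: 2·5 + 3; = 13; G_1 = 13−1 = 12
step 1: 12 = 2·5 + 2; sub 6 for 5: 2·6 + 2; = 14; G_2 = 14−1 = 13
step 2: 13 = 2·6 + 1; sub 7 for 6: 2·7 + 1; = 15; G_3 = 15−1 = 14
step 3: 14 = 2·7; sub 8 for 7: 2·8; = 16; G_4 = 16−1 = 15
step 4: 15 = 8 + 7; sub 9 for 8: 9 + 7; = 16; G_5 = 16−1 = 15

11, 12, 13, 14, 15, 15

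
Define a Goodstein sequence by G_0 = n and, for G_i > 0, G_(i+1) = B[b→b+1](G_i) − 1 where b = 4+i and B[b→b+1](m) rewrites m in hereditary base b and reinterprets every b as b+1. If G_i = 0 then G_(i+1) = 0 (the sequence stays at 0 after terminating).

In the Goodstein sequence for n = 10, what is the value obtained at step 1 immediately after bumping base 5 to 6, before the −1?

10 —HB4→ 2·4 + 2 —bump→ 2·5 + 2 = 12 —(−1)→ 11
11 —HB5→ 2·5 + 1 —bump→ 2·6 + 1 = 13 —(−1)→ 12

13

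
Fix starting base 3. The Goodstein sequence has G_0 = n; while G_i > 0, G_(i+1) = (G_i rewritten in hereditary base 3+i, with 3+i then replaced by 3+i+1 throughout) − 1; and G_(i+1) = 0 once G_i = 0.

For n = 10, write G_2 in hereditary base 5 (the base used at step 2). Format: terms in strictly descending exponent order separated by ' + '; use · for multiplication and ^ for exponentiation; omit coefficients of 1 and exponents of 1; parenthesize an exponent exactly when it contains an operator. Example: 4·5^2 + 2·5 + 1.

4·5 + 4

base 3: 10 = 3^2 + 1; at 4: 4^2 + 1 = 17; next = 16
base 4: 16 = 4^2; at 5: 5^2 = 25; next = 24
base 5: 24 = 4·5 + 4; at 6: 4·6 + 4 = 28; next = 27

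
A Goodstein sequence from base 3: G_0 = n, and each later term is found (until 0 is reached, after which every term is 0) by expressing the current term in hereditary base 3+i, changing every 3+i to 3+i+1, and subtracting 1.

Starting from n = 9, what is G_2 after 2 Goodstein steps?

17

G_0=9  [base 3] 3^2  →[3↦4]→  4^2 = 16  −1 ⇒ G_1=15
G_1=15  [base 4] 3·4 + 3  →[4↦5]→  3·5 + 3 = 18  −1 ⇒ G_2=17
G_2=17  [base 5] 3·5 + 2  →[5↦6]→  3·6 + 2 = 20  −1 ⇒ G_3=19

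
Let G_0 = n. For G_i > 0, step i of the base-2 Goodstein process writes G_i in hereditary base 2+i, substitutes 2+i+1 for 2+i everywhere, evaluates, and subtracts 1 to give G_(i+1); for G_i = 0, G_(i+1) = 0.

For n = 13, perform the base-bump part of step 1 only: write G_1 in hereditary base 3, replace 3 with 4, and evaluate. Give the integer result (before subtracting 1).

13 —HB2→ 2^(2 + 1) + 2^2 + 1 —bump→ 3^(3 + 1) + 3^3 + 1 = 109 —(−1)→ 108
108 —HB3→ 3^(3 + 1) + 3^3 —bump→ 4^(4 + 1) + 4^4 = 1280 —(−1)→ 1279

1280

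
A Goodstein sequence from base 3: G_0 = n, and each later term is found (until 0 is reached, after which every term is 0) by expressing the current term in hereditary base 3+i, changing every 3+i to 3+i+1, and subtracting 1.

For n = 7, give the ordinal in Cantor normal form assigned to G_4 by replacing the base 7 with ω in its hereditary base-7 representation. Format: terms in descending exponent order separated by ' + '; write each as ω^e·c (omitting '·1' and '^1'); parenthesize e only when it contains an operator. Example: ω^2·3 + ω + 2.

ω + 2

[0] 7 ≡ 2·3 + 1 (base 3). Lift 4: 9. −1: 8.
[1] 8 ≡ 2·4 (base 4). Lift 5: 10. −1: 9.
[2] 9 ≡ 5 + 4 (base 5). Lift 6: 10. −1: 9.
[3] 9 ≡ 6 + 3 (base 6). Lift 7: 10. −1: 9.
[4] 9 ≡ 7 + 2 (base 7). Lift 8: 10. −1: 9.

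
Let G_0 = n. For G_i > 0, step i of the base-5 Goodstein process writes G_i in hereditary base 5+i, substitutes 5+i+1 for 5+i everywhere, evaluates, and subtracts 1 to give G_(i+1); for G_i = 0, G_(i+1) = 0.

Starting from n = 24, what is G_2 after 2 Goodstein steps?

base 5: 24 = 4·5 + 4; at 6: 4·6 + 4 = 28; next = 27
base 6: 27 = 4·6 + 3; at 7: 4·7 + 3 = 31; next = 30
base 7: 30 = 4·7 + 2; at 8: 4·8 + 2 = 34; next = 33

30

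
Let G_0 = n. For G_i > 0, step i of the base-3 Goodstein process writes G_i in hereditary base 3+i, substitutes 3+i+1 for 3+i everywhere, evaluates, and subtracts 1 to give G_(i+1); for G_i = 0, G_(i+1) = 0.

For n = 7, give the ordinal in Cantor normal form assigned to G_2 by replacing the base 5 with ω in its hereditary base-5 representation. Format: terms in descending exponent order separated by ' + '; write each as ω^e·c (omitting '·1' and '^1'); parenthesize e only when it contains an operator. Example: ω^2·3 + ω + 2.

ω + 4

(0) 7|_3 = 2·3 + 1 ↦ 2·4 + 1|_4 = 9 ⇒ 8
(1) 8|_4 = 2·4 ↦ 2·5|_5 = 10 ⇒ 9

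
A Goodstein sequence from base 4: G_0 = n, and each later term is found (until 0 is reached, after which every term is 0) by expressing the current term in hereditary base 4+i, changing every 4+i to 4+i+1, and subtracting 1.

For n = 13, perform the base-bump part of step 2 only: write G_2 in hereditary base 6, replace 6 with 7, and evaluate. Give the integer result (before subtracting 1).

(0) 13|_4 = 3·4 + 1 ↦ 3·5 + 1|_5 = 16 ⇒ 15
(1) 15|_5 = 3·5 ↦ 3·6|_6 = 18 ⇒ 17

19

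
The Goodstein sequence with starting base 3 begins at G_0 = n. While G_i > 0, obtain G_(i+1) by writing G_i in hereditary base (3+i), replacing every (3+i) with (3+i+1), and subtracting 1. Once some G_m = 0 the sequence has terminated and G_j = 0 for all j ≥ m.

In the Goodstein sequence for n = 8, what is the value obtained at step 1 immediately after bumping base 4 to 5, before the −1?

11

(0) 8|_3 = 2·3 + 2 ↦ 2·4 + 2|_4 = 10 ⇒ 9
(1) 9|_4 = 2·4 + 1 ↦ 2·5 + 1|_5 = 11 ⇒ 10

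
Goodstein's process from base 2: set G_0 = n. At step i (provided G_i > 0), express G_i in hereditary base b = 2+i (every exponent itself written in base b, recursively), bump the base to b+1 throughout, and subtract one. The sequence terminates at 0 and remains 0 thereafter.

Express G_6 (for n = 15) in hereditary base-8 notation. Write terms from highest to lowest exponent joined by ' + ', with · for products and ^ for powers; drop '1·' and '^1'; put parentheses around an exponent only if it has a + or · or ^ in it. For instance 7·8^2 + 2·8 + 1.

15 —HB2→ 2^(2 + 1) + 2^2 + 2 + 1 —bump→ 3^(3 + 1) + 3^3 + 3 + 1 = 112 —(−1)→ 111
111 —HB3→ 3^(3 + 1) + 3^3 + 3 —bump→ 4^(4 + 1) + 4^4 + 4 = 1284 —(−1)→ 1283
1283 —HB4→ 4^(4 + 1) + 4^4 + 3 —bump→ 5^(5 + 1) + 5^5 + 3 = 18753 —(−1)→ 18752
18752 —HB5→ 5^(5 + 1) + 5^5 + 2 —bump→ 6^(6 + 1) + 6^6 + 2 = 326594 —(−1)→ 326593
326593 —HB6→ 6^(6 + 1) + 6^6 + 1 —bump→ 7^(7 + 1) + 7^7 + 1 = 6588345 —(−1)→ 6588344
6588344 —HB7→ 7^(7 + 1) + 7^7 —bump→ 8^(8 + 1) + 8^8 = 150994944 —(−1)→ 150994943
150994943 —HB8→ 8^(8 + 1) + 7·8^7 + 7·8^6 + 7·8^5 + 7·8^4 + 7·8^3 + 7·8^2 + 7·8 + 7 —bump→ 9^(9 + 1) + 7·9^7 + 7·9^6 + 7·9^5 + 7·9^4 + 7·9^3 + 7·9^2 + 7·9 + 7 = 3524450281 —(−1)→ 3524450280

8^(8 + 1) + 7·8^7 + 7·8^6 + 7·8^5 + 7·8^4 + 7·8^3 + 7·8^2 + 7·8 + 7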